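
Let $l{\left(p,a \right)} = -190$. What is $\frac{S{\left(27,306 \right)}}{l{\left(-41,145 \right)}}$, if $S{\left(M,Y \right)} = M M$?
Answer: $- \frac{729}{190} \approx -3.8368$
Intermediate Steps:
$S{\left(M,Y \right)} = M^{2}$
$\frac{S{\left(27,306 \right)}}{l{\left(-41,145 \right)}} = \frac{27^{2}}{-190} = 729 \left(- \frac{1}{190}\right) = - \frac{729}{190}$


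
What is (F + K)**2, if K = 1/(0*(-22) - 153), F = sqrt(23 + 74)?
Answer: 2270674/23409 - 2*sqrt(97)/153 ≈ 96.871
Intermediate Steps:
F = sqrt(97) ≈ 9.8489
K = -1/153 (K = 1/(0 - 153) = 1/(-153) = -1/153 ≈ -0.0065359)
(F + K)**2 = (sqrt(97) - 1/153)**2 = (-1/153 + sqrt(97))**2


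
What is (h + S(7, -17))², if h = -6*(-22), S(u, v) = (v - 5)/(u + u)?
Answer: 833569/49 ≈ 17012.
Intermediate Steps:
S(u, v) = (-5 + v)/(2*u) (S(u, v) = (-5 + v)/((2*u)) = (-5 + v)*(1/(2*u)) = (-5 + v)/(2*u))
h = 132
(h + S(7, -17))² = (132 + (½)*(-5 - 17)/7)² = (132 + (½)*(⅐)*(-22))² = (132 - 11/7)² = (913/7)² = 833569/49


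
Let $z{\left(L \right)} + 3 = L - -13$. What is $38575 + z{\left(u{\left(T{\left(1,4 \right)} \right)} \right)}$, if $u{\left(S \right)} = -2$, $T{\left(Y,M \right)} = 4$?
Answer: $38583$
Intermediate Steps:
$z{\left(L \right)} = 10 + L$ ($z{\left(L \right)} = -3 + \left(L - -13\right) = -3 + \left(L + 13\right) = -3 + \left(13 + L\right) = 10 + L$)
$38575 + z{\left(u{\left(T{\left(1,4 \right)} \right)} \right)} = 38575 + \left(10 - 2\right) = 38575 + 8 = 38583$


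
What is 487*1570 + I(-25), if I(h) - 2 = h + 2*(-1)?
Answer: 764565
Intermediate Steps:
I(h) = h (I(h) = 2 + (h + 2*(-1)) = 2 + (h - 2) = 2 + (-2 + h) = h)
487*1570 + I(-25) = 487*1570 - 25 = 764590 - 25 = 764565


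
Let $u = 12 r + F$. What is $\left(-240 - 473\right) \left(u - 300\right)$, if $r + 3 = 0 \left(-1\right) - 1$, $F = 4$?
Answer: $245272$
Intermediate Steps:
$r = -4$ ($r = -3 + \left(0 \left(-1\right) - 1\right) = -3 + \left(0 - 1\right) = -3 - 1 = -4$)
$u = -44$ ($u = 12 \left(-4\right) + 4 = -48 + 4 = -44$)
$\left(-240 - 473\right) \left(u - 300\right) = \left(-240 - 473\right) \left(-44 - 300\right) = \left(-713\right) \left(-344\right) = 245272$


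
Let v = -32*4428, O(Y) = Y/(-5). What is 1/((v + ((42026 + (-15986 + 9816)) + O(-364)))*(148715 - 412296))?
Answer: 5/139391121716 ≈ 3.5870e-11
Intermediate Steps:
O(Y) = -Y/5 (O(Y) = Y*(-⅕) = -Y/5)
v = -141696
1/((v + ((42026 + (-15986 + 9816)) + O(-364)))*(148715 - 412296)) = 1/((-141696 + ((42026 + (-15986 + 9816)) - ⅕*(-364)))*(148715 - 412296)) = 1/((-141696 + ((42026 - 6170) + 364/5))*(-263581)) = 1/((-141696 + (35856 + 364/5))*(-263581)) = 1/((-141696 + 179644/5)*(-263581)) = 1/(-528836/5*(-263581)) = 1/(139391121716/5) = 5/139391121716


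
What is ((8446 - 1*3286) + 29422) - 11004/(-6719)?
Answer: 232367462/6719 ≈ 34584.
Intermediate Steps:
((8446 - 1*3286) + 29422) - 11004/(-6719) = ((8446 - 3286) + 29422) - 11004*(-1/6719) = (5160 + 29422) + 11004/6719 = 34582 + 11004/6719 = 232367462/6719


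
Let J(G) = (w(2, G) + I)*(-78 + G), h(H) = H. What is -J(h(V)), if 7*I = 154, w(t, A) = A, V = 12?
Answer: 2244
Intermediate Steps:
I = 22 (I = (⅐)*154 = 22)
J(G) = (-78 + G)*(22 + G) (J(G) = (G + 22)*(-78 + G) = (22 + G)*(-78 + G) = (-78 + G)*(22 + G))
-J(h(V)) = -(-1716 + 12² - 56*12) = -(-1716 + 144 - 672) = -1*(-2244) = 2244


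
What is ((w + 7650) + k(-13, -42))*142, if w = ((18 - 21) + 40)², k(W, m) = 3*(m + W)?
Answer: 1257268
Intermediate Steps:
k(W, m) = 3*W + 3*m (k(W, m) = 3*(W + m) = 3*W + 3*m)
w = 1369 (w = (-3 + 40)² = 37² = 1369)
((w + 7650) + k(-13, -42))*142 = ((1369 + 7650) + (3*(-13) + 3*(-42)))*142 = (9019 + (-39 - 126))*142 = (9019 - 165)*142 = 8854*142 = 1257268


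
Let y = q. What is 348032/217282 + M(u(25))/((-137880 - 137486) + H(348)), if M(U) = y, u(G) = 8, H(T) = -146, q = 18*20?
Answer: 5988048179/3741487399 ≈ 1.6004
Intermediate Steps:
q = 360
y = 360
M(U) = 360
348032/217282 + M(u(25))/((-137880 - 137486) + H(348)) = 348032/217282 + 360/((-137880 - 137486) - 146) = 348032*(1/217282) + 360/(-275366 - 146) = 174016/108641 + 360/(-275512) = 174016/108641 + 360*(-1/275512) = 174016/108641 - 45/34439 = 5988048179/3741487399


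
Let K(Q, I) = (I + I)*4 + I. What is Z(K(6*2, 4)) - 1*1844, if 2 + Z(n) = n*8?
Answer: -1558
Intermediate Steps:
K(Q, I) = 9*I (K(Q, I) = (2*I)*4 + I = 8*I + I = 9*I)
Z(n) = -2 + 8*n (Z(n) = -2 + n*8 = -2 + 8*n)
Z(K(6*2, 4)) - 1*1844 = (-2 + 8*(9*4)) - 1*1844 = (-2 + 8*36) - 1844 = (-2 + 288) - 1844 = 286 - 1844 = -1558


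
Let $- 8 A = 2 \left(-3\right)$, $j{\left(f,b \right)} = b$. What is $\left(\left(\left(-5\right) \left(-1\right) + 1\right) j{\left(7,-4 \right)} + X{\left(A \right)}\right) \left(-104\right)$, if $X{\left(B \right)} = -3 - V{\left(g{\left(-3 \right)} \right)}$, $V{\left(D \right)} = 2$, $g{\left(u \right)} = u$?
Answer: $3016$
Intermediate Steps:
$A = \frac{3}{4}$ ($A = - \frac{2 \left(-3\right)}{8} = \left(- \frac{1}{8}\right) \left(-6\right) = \frac{3}{4} \approx 0.75$)
$X{\left(B \right)} = -5$ ($X{\left(B \right)} = -3 - 2 = -5$)
$\left(\left(\left(-5\right) \left(-1\right) + 1\right) j{\left(7,-4 \right)} + X{\left(A \right)}\right) \left(-104\right) = \left(\left(\left(-5\right) \left(-1\right) + 1\right) \left(-4\right) - 5\right) \left(-104\right) = \left(\left(5 + 1\right) \left(-4\right) - 5\right) \left(-104\right) = \left(6 \left(-4\right) - 5\right) \left(-104\right) = \left(-24 - 5\right) \left(-104\right) = \left(-29\right) \left(-104\right) = 3016$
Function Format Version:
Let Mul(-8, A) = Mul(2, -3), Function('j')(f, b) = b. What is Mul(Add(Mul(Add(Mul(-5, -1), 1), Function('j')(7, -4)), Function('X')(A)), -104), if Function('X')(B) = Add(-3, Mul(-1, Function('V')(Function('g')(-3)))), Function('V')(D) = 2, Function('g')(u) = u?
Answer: 3016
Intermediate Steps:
A = Rational(3, 4) (A = Mul(Rational(-1, 8), Mul(2, -3)) = Mul(Rational(-1, 8), -6) = Rational(3, 4) ≈ 0.75000)
Function('X')(B) = -5 (Function('X')(B) = Add(-3, Mul(-1, 2)) = Add(-3, -2) = -5)
Mul(Add(Mul(Add(Mul(-5, -1), 1), Function('j')(7, -4)), Function('X')(A)), -104) = Mul(Add(Mul(Add(Mul(-5, -1), 1), -4), -5), -104) = Mul(Add(Mul(Add(5, 1), -4), -5), -104) = Mul(Add(Mul(6, -4), -5), -104) = Mul(Add(-24, -5), -104) = Mul(-29, -104) = 3016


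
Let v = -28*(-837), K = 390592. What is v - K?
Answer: -367156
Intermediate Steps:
v = 23436
v - K = 23436 - 1*390592 = 23436 - 390592 = -367156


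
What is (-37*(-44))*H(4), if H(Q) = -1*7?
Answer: -11396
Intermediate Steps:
H(Q) = -7
(-37*(-44))*H(4) = -37*(-44)*(-7) = 1628*(-7) = -11396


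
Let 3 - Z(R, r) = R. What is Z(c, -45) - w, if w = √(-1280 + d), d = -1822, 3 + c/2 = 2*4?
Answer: -7 - I*√3102 ≈ -7.0 - 55.696*I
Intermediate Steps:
c = 10 (c = -6 + 2*(2*4) = -6 + 2*8 = -6 + 16 = 10)
Z(R, r) = 3 - R
w = I*√3102 (w = √(-1280 - 1822) = √(-3102) = I*√3102 ≈ 55.696*I)
Z(c, -45) - w = (3 - 1*10) - I*√3102 = (3 - 10) - I*√3102 = -7 - I*√3102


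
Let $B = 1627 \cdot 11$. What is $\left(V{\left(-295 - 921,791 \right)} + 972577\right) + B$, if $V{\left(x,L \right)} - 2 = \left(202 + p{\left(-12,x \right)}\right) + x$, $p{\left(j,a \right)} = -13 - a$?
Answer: $990665$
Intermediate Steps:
$V{\left(x,L \right)} = 191$ ($V{\left(x,L \right)} = 2 + \left(\left(202 - \left(13 + x\right)\right) + x\right) = 2 + \left(\left(189 - x\right) + x\right) = 2 + 189 = 191$)
$B = 17897$
$\left(V{\left(-295 - 921,791 \right)} + 972577\right) + B = \left(191 + 972577\right) + 17897 = 972768 + 17897 = 990665$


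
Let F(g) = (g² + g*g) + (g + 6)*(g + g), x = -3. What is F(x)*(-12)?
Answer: 0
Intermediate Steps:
F(g) = 2*g² + 2*g*(6 + g) (F(g) = (g² + g²) + (6 + g)*(2*g) = 2*g² + 2*g*(6 + g))
F(x)*(-12) = (4*(-3)*(3 - 3))*(-12) = (4*(-3)*0)*(-12) = 0*(-12) = 0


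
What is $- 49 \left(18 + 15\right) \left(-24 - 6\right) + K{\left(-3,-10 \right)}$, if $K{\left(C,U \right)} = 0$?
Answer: $48510$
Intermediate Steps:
$- 49 \left(18 + 15\right) \left(-24 - 6\right) + K{\left(-3,-10 \right)} = - 49 \left(18 + 15\right) \left(-24 - 6\right) + 0 = - 49 \cdot 33 \left(-30\right) + 0 = \left(-49\right) \left(-990\right) + 0 = 48510 + 0 = 48510$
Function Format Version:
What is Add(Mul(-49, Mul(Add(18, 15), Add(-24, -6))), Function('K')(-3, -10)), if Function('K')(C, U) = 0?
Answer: 48510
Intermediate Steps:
Add(Mul(-49, Mul(Add(18, 15), Add(-24, -6))), Function('K')(-3, -10)) = Add(Mul(-49, Mul(Add(18, 15), Add(-24, -6))), 0) = Add(Mul(-49, Mul(33, -30)), 0) = Add(Mul(-49, -990), 0) = Add(48510, 0) = 48510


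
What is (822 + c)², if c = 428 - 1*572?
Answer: 459684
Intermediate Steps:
c = -144 (c = 428 - 572 = -144)
(822 + c)² = (822 - 144)² = 678² = 459684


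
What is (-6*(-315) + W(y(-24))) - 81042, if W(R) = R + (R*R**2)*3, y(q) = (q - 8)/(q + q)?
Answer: -712354/9 ≈ -79151.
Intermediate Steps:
y(q) = (-8 + q)/(2*q) (y(q) = (-8 + q)/((2*q)) = (-8 + q)*(1/(2*q)) = (-8 + q)/(2*q))
W(R) = R + 3*R**3 (W(R) = R + R**3*3 = R + 3*R**3)
(-6*(-315) + W(y(-24))) - 81042 = (-6*(-315) + ((1/2)*(-8 - 24)/(-24) + 3*((1/2)*(-8 - 24)/(-24))**3)) - 81042 = (1890 + ((1/2)*(-1/24)*(-32) + 3*((1/2)*(-1/24)*(-32))**3)) - 81042 = (1890 + (2/3 + 3*(2/3)**3)) - 81042 = (1890 + (2/3 + 3*(8/27))) - 81042 = (1890 + (2/3 + 8/9)) - 81042 = (1890 + 14/9) - 81042 = 17024/9 - 81042 = -712354/9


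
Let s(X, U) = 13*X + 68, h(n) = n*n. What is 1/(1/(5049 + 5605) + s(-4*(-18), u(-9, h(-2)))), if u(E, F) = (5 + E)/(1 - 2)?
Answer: 10654/10696617 ≈ 0.00099602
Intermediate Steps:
h(n) = n²
u(E, F) = -5 - E (u(E, F) = (5 + E)/(-1) = (5 + E)*(-1) = -5 - E)
s(X, U) = 68 + 13*X
1/(1/(5049 + 5605) + s(-4*(-18), u(-9, h(-2)))) = 1/(1/(5049 + 5605) + (68 + 13*(-4*(-18)))) = 1/(1/10654 + (68 + 13*72)) = 1/(1/10654 + (68 + 936)) = 1/(1/10654 + 1004) = 1/(10696617/10654) = 10654/10696617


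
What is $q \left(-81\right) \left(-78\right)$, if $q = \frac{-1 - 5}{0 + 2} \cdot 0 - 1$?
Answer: $-6318$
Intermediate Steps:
$q = -1$ ($q = - \frac{6}{2} \cdot 0 - 1 = \left(-6\right) \frac{1}{2} \cdot 0 - 1 = \left(-3\right) 0 - 1 = 0 - 1 = -1$)
$q \left(-81\right) \left(-78\right) = \left(-1\right) \left(-81\right) \left(-78\right) = 81 \left(-78\right) = -6318$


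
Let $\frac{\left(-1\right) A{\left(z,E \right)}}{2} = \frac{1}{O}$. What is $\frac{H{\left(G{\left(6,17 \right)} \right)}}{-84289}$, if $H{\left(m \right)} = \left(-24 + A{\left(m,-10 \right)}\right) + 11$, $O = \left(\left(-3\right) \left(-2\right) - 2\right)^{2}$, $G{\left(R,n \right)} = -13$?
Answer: $\frac{105}{674312} \approx 0.00015571$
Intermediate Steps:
$O = 16$ ($O = \left(6 - 2\right)^{2} = 4^{2} = 16$)
$A{\left(z,E \right)} = - \frac{1}{8}$ ($A{\left(z,E \right)} = - \frac{2}{16} = \left(-2\right) \frac{1}{16} = - \frac{1}{8}$)
$H{\left(m \right)} = - \frac{105}{8}$ ($H{\left(m \right)} = \left(-24 - \frac{1}{8}\right) + 11 = - \frac{193}{8} + 11 = - \frac{105}{8}$)
$\frac{H{\left(G{\left(6,17 \right)} \right)}}{-84289} = - \frac{105}{8 \left(-84289\right)} = \left(- \frac{105}{8}\right) \left(- \frac{1}{84289}\right) = \frac{105}{674312}$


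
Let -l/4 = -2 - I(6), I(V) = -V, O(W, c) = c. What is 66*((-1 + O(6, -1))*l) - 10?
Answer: 2102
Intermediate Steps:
l = -16 (l = -4*(-2 - (-1)*6) = -4*(-2 - 1*(-6)) = -4*(-2 + 6) = -4*4 = -16)
66*((-1 + O(6, -1))*l) - 10 = 66*((-1 - 1)*(-16)) - 10 = 66*(-2*(-16)) - 10 = 66*32 - 10 = 2112 - 10 = 2102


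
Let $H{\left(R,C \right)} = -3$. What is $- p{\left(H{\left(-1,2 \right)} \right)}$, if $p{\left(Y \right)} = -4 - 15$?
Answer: $19$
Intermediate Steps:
$p{\left(Y \right)} = -19$
$- p{\left(H{\left(-1,2 \right)} \right)} = \left(-1\right) \left(-19\right) = 19$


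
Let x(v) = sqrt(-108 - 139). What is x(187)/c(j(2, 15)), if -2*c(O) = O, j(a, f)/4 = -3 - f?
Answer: I*sqrt(247)/36 ≈ 0.43656*I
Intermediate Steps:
j(a, f) = -12 - 4*f (j(a, f) = 4*(-3 - f) = -12 - 4*f)
x(v) = I*sqrt(247) (x(v) = sqrt(-247) = I*sqrt(247))
c(O) = -O/2
x(187)/c(j(2, 15)) = (I*sqrt(247))/((-(-12 - 4*15)/2)) = (I*sqrt(247))/((-(-12 - 60)/2)) = (I*sqrt(247))/((-1/2*(-72))) = (I*sqrt(247))/36 = (I*sqrt(247))*(1/36) = I*sqrt(247)/36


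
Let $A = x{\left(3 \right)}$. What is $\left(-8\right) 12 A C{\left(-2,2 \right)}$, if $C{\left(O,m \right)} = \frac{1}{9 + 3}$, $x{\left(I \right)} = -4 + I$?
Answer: $8$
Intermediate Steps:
$A = -1$ ($A = -4 + 3 = -1$)
$C{\left(O,m \right)} = \frac{1}{12}$
$\left(-8\right) 12 A C{\left(-2,2 \right)} = \left(-8\right) 12 \left(-1\right) \frac{1}{12} = \left(-96\right) \left(-1\right) \frac{1}{12} = 96 \cdot \frac{1}{12} = 8$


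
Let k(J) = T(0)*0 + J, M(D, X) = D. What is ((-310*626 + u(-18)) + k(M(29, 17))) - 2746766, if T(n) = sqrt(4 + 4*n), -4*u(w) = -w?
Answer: -5881603/2 ≈ -2.9408e+6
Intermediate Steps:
u(w) = w/4 (u(w) = -(-1)*w/4 = w/4)
k(J) = J (k(J) = (2*sqrt(1 + 0))*0 + J = (2*sqrt(1))*0 + J = (2*1)*0 + J = 2*0 + J = 0 + J = J)
((-310*626 + u(-18)) + k(M(29, 17))) - 2746766 = ((-310*626 + (1/4)*(-18)) + 29) - 2746766 = ((-194060 - 9/2) + 29) - 2746766 = (-388129/2 + 29) - 2746766 = -388071/2 - 2746766 = -5881603/2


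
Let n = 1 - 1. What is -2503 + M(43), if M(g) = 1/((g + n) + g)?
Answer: -215257/86 ≈ -2503.0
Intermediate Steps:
n = 0
M(g) = 1/(2*g) (M(g) = 1/((g + 0) + g) = 1/(g + g) = 1/(2*g))
-2503 + M(43) = -2503 + (½)/43 = -2503 + (½)*(1/43) = -2503 + 1/86 = -215257/86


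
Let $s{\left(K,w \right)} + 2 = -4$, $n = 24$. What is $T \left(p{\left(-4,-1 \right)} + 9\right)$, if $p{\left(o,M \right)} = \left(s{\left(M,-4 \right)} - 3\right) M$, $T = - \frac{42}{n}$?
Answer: $- \frac{63}{2} \approx -31.5$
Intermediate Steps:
$s{\left(K,w \right)} = -6$ ($s{\left(K,w \right)} = -2 - 4 = -6$)
$T = - \frac{7}{4}$ ($T = - \frac{42}{24} = \left(-42\right) \frac{1}{24} = - \frac{7}{4} \approx -1.75$)
$p{\left(o,M \right)} = - 9 M$ ($p{\left(o,M \right)} = \left(-6 - 3\right) M = - 9 M$)
$T \left(p{\left(-4,-1 \right)} + 9\right) = - \frac{7 \left(\left(-9\right) \left(-1\right) + 9\right)}{4} = - \frac{7 \left(9 + 9\right)}{4} = \left(- \frac{7}{4}\right) 18 = - \frac{63}{2}$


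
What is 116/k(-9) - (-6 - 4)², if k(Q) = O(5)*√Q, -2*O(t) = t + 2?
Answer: -100 + 232*I/21 ≈ -100.0 + 11.048*I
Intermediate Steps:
O(t) = -1 - t/2 (O(t) = -(t + 2)/2 = -(2 + t)/2 = -1 - t/2)
k(Q) = -7*√Q/2 (k(Q) = (-1 - ½*5)*√Q = (-1 - 5/2)*√Q = -7*√Q/2)
116/k(-9) - (-6 - 4)² = 116/((-21*I/2)) - (-6 - 4)² = 116/((-21*I/2)) - 1*(-10)² = 116/((-21*I/2)) - 1*100 = 116*(2*I/21) - 100 = 232*I/21 - 100 = -100 + 232*I/21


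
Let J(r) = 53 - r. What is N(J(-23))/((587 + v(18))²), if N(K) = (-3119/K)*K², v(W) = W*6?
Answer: -237044/483025 ≈ -0.49075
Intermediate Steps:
v(W) = 6*W
N(K) = -3119*K
N(J(-23))/((587 + v(18))²) = (-3119*(53 - 1*(-23)))/((587 + 6*18)²) = (-3119*(53 + 23))/((587 + 108)²) = (-3119*76)/(695²) = -237044/483025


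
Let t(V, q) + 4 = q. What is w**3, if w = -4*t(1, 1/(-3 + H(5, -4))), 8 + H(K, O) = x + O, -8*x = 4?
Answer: 128024064/29791 ≈ 4297.4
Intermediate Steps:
x = -1/2 (x = -1/8*4 = -1/2 ≈ -0.50000)
H(K, O) = -17/2 + O (H(K, O) = -8 + (-1/2 + O) = -17/2 + O)
t(V, q) = -4 + q
w = 504/31 (w = -4*(-4 + 1/(-3 + (-17/2 - 4))) = -4*(-4 + 1/(-3 - 25/2)) = -4*(-4 + 1/(-31/2)) = -4*(-4 - 2/31) = -4*(-126/31) = 504/31 ≈ 16.258)
w**3 = (504/31)**3 = 128024064/29791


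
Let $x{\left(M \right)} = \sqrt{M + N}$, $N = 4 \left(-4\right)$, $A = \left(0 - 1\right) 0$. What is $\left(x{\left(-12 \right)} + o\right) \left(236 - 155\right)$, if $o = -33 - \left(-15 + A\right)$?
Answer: $-1458 + 162 i \sqrt{7} \approx -1458.0 + 428.61 i$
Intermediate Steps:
$A = 0$ ($A = \left(-1\right) 0 = 0$)
$N = -16$
$x{\left(M \right)} = \sqrt{-16 + M}$ ($x{\left(M \right)} = \sqrt{M - 16} = \sqrt{-16 + M}$)
$o = -18$ ($o = -33 - \left(-15 + 0\right) = -33 - -15 = -33 + 15 = -18$)
$\left(x{\left(-12 \right)} + o\right) \left(236 - 155\right) = \left(\sqrt{-16 - 12} - 18\right) \left(236 - 155\right) = \left(\sqrt{-28} - 18\right) 81 = \left(2 i \sqrt{7} - 18\right) 81 = \left(-18 + 2 i \sqrt{7}\right) 81 = -1458 + 162 i \sqrt{7}$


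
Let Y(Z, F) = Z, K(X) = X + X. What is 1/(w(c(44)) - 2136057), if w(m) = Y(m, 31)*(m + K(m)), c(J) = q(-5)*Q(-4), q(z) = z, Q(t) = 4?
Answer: -1/2134857 ≈ -4.6842e-7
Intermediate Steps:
K(X) = 2*X
c(J) = -20 (c(J) = -5*4 = -20)
w(m) = 3*m² (w(m) = m*(m + 2*m) = m*(3*m) = 3*m²)
1/(w(c(44)) - 2136057) = 1/(3*(-20)² - 2136057) = 1/(3*400 - 2136057) = 1/(1200 - 2136057) = 1/(-2134857) = -1/2134857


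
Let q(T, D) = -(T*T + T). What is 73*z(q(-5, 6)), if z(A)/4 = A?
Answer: -5840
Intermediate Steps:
q(T, D) = -T - T**2 (q(T, D) = -(T**2 + T) = -(T + T**2) = -T - T**2)
z(A) = 4*A
73*z(q(-5, 6)) = 73*(4*(-1*(-5)*(1 - 5))) = 73*(4*(-1*(-5)*(-4))) = 73*(4*(-20)) = 73*(-80) = -5840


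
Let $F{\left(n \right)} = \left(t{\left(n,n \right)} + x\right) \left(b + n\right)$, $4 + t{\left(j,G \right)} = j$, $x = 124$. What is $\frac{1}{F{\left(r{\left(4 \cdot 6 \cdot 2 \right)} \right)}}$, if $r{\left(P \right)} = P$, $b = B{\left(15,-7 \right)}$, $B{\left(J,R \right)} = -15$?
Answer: $\frac{1}{5544} \approx 0.00018038$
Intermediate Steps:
$b = -15$
$t{\left(j,G \right)} = -4 + j$
$F{\left(n \right)} = \left(-15 + n\right) \left(120 + n\right)$ ($F{\left(n \right)} = \left(\left(-4 + n\right) + 124\right) \left(-15 + n\right) = \left(120 + n\right) \left(-15 + n\right) = \left(-15 + n\right) \left(120 + n\right)$)
$\frac{1}{F{\left(r{\left(4 \cdot 6 \cdot 2 \right)} \right)}} = \frac{1}{-1800 + \left(4 \cdot 6 \cdot 2\right)^{2} + 105 \cdot 4 \cdot 6 \cdot 2} = \frac{1}{-1800 + \left(24 \cdot 2\right)^{2} + 105 \cdot 24 \cdot 2} = \frac{1}{-1800 + 48^{2} + 105 \cdot 48} = \frac{1}{-1800 + 2304 + 5040} = \frac{1}{5544}$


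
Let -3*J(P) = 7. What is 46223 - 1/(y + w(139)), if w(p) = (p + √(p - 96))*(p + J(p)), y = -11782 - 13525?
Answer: 5410470902532/117051487 + 410*√43/117051487 ≈ 46223.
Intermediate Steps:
J(P) = -7/3 (J(P) = -⅓*7 = -7/3)
y = -25307
w(p) = (-7/3 + p)*(p + √(-96 + p)) (w(p) = (p + √(p - 96))*(p - 7/3) = (p + √(-96 + p))*(-7/3 + p) = (-7/3 + p)*(p + √(-96 + p)))
46223 - 1/(y + w(139)) = 46223 - 1/(-25307 + (139² - 7/3*139 - 7*√(-96 + 139)/3 + 139*√(-96 + 139))) = 46223 - 1/(-25307 + (19321 - 973/3 - 7*√43/3 + 139*√43)) = 46223 - 1/(-25307 + (56990/3 + 410*√43/3)) = 46223 - 1/(-18931/3 + 410*√43/3)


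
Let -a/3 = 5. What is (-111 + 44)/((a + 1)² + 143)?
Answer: -67/339 ≈ -0.19764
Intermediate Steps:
a = -15 (a = -3*5 = -15)
(-111 + 44)/((a + 1)² + 143) = (-111 + 44)/((-15 + 1)² + 143) = -67/((-14)² + 143) = -67/(196 + 143) = -67/339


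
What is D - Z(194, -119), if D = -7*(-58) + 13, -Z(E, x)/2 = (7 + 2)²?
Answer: 581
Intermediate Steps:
Z(E, x) = -162 (Z(E, x) = -2*(7 + 2)² = -2*9² = -2*81 = -162)
D = 419 (D = 406 + 13 = 419)
D - Z(194, -119) = 419 - 1*(-162) = 419 + 162 = 581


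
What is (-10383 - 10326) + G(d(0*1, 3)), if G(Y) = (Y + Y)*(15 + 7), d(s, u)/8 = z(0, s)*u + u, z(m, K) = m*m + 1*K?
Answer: -19653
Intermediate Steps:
z(m, K) = K + m² (z(m, K) = m² + K = K + m²)
d(s, u) = 8*u + 8*s*u (d(s, u) = 8*((s + 0²)*u + u) = 8*((s + 0)*u + u) = 8*(s*u + u) = 8*(u + s*u) = 8*u + 8*s*u)
G(Y) = 44*Y (G(Y) = (2*Y)*22 = 44*Y)
(-10383 - 10326) + G(d(0*1, 3)) = (-10383 - 10326) + 44*(8*3*(1 + 0*1)) = -20709 + 44*(8*3*(1 + 0)) = -20709 + 44*(8*3*1) = -20709 + 44*24 = -20709 + 1056 = -19653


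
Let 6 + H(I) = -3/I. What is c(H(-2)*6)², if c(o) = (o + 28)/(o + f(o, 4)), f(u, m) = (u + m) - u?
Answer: 1/529 ≈ 0.0018904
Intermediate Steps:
H(I) = -6 - 3/I
f(u, m) = m (f(u, m) = (m + u) - u = m)
c(o) = (28 + o)/(4 + o) (c(o) = (o + 28)/(o + 4) = (28 + o)/(4 + o))
c(H(-2)*6)² = ((28 + (-6 - 3/(-2))*6)/(4 + (-6 - 3/(-2))*6))² = ((28 + (-6 - 3*(-½))*6)/(4 + (-6 - 3*(-½))*6))² = ((28 + (-6 + 3/2)*6)/(4 + (-6 + 3/2)*6))² = ((28 - 9/2*6)/(4 - 9/2*6))² = ((28 - 27)/(4 - 27))² = (1/(-23))² = (-1/23*1)² = (-1/23)² = 1/529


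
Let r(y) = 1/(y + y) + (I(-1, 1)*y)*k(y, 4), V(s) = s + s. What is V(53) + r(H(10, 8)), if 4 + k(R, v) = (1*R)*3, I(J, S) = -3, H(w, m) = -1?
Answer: 169/2 ≈ 84.500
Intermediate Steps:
k(R, v) = -4 + 3*R (k(R, v) = -4 + (1*R)*3 = -4 + R*3 = -4 + 3*R)
V(s) = 2*s
r(y) = 1/(2*y) - 3*y*(-4 + 3*y) (r(y) = 1/(y + y) + (-3*y)*(-4 + 3*y) = 1/(2*y) - 3*y*(-4 + 3*y))
V(53) + r(H(10, 8)) = 2*53 + ((½)/(-1) - 9*(-1)² + 12*(-1)) = 106 + ((½)*(-1) - 9*1 - 12) = 106 + (-½ - 9 - 12) = 106 - 43/2 = 169/2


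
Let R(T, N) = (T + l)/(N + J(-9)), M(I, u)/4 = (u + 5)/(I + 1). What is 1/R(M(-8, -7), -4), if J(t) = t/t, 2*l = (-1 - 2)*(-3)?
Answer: -42/79 ≈ -0.53165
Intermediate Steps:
l = 9/2 (l = ((-1 - 2)*(-3))/2 = (-3*(-3))/2 = (½)*9 = 9/2 ≈ 4.5000)
J(t) = 1
M(I, u) = 4*(5 + u)/(1 + I) (M(I, u) = 4*((u + 5)/(I + 1)) = 4*((5 + u)/(1 + I)) = 4*(5 + u)/(1 + I))
R(T, N) = (9/2 + T)/(1 + N) (R(T, N) = (T + 9/2)/(N + 1) = (9/2 + T)/(1 + N))
1/R(M(-8, -7), -4) = 1/((9/2 + 4*(5 - 7)/(1 - 8))/(1 - 4)) = 1/((9/2 + 4*(-2)/(-7))/(-3)) = 1/(-(9/2 + 4*(-⅐)*(-2))/3) = 1/(-(9/2 + 8/7)/3) = 1/(-⅓*79/14) = 1/(-79/42) = -42/79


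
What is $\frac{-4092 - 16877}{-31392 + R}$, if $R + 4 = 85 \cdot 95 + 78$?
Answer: $\frac{20969}{23243} \approx 0.90216$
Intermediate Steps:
$R = 8149$ ($R = -4 + \left(85 \cdot 95 + 78\right) = -4 + \left(8075 + 78\right) = -4 + 8153 = 8149$)
$\frac{-4092 - 16877}{-31392 + R} = \frac{-4092 - 16877}{-31392 + 8149} = - \frac{20969}{-23243} = \left(-20969\right) \left(- \frac{1}{23243}\right) = \frac{20969}{23243}$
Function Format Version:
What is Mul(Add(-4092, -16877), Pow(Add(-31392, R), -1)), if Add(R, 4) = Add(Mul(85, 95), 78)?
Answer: Rational(20969, 23243) ≈ 0.90216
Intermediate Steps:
R = 8149 (R = Add(-4, Add(Mul(85, 95), 78)) = Add(-4, Add(8075, 78)) = Add(-4, 8153) = 8149)
Mul(Add(-4092, -16877), Pow(Add(-31392, R), -1)) = Mul(Add(-4092, -16877), Pow(Add(-31392, 8149), -1)) = Mul(-20969, Pow(-23243, -1)) = Mul(-20969, Rational(-1, 23243)) = Rational(20969, 23243)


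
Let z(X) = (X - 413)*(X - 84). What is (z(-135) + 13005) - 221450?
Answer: -88433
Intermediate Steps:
z(X) = (-413 + X)*(-84 + X)
(z(-135) + 13005) - 221450 = ((34692 + (-135)**2 - 497*(-135)) + 13005) - 221450 = ((34692 + 18225 + 67095) + 13005) - 221450 = (120012 + 13005) - 221450 = 133017 - 221450 = -88433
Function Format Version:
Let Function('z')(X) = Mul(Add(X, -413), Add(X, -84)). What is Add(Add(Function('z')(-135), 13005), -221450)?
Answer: -88433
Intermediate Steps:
Function('z')(X) = Mul(Add(-413, X), Add(-84, X))
Add(Add(Function('z')(-135), 13005), -221450) = Add(Add(Add(34692, Pow(-135, 2), Mul(-497, -135)), 13005), -221450) = Add(Add(Add(34692, 18225, 67095), 13005), -221450) = Add(Add(120012, 13005), -221450) = Add(133017, -221450) = -88433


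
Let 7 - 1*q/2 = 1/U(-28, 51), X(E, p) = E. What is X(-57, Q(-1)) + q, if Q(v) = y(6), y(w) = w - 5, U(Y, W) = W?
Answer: -2195/51 ≈ -43.039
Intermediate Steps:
y(w) = -5 + w
Q(v) = 1 (Q(v) = -5 + 6 = 1)
q = 712/51 (q = 14 - 2/51 = 712/51 ≈ 13.961)
X(-57, Q(-1)) + q = -57 + 712/51 = -2195/51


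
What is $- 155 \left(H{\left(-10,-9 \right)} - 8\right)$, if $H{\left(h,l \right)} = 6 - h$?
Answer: $-1240$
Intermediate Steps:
$- 155 \left(H{\left(-10,-9 \right)} - 8\right) = - 155 \left(\left(6 - -10\right) - 8\right) = - 155 \left(\left(6 + 10\right) - 8\right) = - 155 \left(16 - 8\right) = \left(-155\right) 8 = -1240$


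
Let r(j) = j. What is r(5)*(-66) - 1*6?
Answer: -336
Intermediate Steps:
r(5)*(-66) - 1*6 = 5*(-66) - 1*6 = -330 - 6 = -336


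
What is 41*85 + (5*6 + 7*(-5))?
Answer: 3480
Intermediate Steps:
41*85 + (5*6 + 7*(-5)) = 3485 + (30 - 35) = 3485 - 5 = 3480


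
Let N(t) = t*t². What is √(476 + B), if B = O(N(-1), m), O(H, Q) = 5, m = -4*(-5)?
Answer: √481 ≈ 21.932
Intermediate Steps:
N(t) = t³
m = 20
B = 5
√(476 + B) = √(476 + 5) = √481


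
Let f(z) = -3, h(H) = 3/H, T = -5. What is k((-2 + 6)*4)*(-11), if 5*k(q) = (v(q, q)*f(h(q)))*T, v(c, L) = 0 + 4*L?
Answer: -2112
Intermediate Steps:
v(c, L) = 4*L
k(q) = 12*q (k(q) = (((4*q)*(-3))*(-5))/5 = (-12*q*(-5))/5 = (60*q)/5 = 12*q)
k((-2 + 6)*4)*(-11) = (12*((-2 + 6)*4))*(-11) = (12*(4*4))*(-11) = (12*16)*(-11) = 192*(-11) = -2112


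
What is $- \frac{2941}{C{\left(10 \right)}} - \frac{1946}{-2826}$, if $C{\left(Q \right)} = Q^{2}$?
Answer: $- \frac{4058333}{141300} \approx -28.721$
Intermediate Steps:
$- \frac{2941}{C{\left(10 \right)}} - \frac{1946}{-2826} = - \frac{2941}{10^{2}} - \frac{1946}{-2826} = - \frac{2941}{100} - - \frac{973}{1413} = \left(-2941\right) \frac{1}{100} + \frac{973}{1413} = - \frac{2941}{100} + \frac{973}{1413} = - \frac{4058333}{141300}$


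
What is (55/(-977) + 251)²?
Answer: 60109309584/954529 ≈ 62973.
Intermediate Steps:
(55/(-977) + 251)² = (55*(-1/977) + 251)² = (-55/977 + 251)² = (245172/977)² = 60109309584/954529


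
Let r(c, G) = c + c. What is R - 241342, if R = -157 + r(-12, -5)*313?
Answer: -249011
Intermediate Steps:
r(c, G) = 2*c
R = -7669 (R = -157 + (2*(-12))*313 = -157 - 24*313 = -157 - 7512 = -7669)
R - 241342 = -7669 - 241342 = -249011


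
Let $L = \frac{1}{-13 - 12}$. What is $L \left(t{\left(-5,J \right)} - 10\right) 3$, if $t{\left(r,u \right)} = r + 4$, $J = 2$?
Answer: $\frac{33}{25} \approx 1.32$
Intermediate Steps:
$t{\left(r,u \right)} = 4 + r$
$L = - \frac{1}{25}$ ($L = \frac{1}{-25} = - \frac{1}{25} \approx -0.04$)
$L \left(t{\left(-5,J \right)} - 10\right) 3 = - \frac{\left(\left(4 - 5\right) - 10\right) 3}{25} = - \frac{\left(-1 - 10\right) 3}{25} = - \frac{\left(-11\right) 3}{25} = \left(- \frac{1}{25}\right) \left(-33\right) = \frac{33}{25}$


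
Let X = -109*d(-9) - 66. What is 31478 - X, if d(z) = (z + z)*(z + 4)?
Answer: 41354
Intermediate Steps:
d(z) = 2*z*(4 + z) (d(z) = (2*z)*(4 + z) = 2*z*(4 + z))
X = -9876 (X = -218*(-9)*(4 - 9) - 66 = -218*(-9)*(-5) - 66 = -109*90 - 66 = -9810 - 66 = -9876)
31478 - X = 31478 - 1*(-9876) = 31478 + 9876 = 41354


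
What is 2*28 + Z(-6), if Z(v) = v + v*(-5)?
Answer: 80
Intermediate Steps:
Z(v) = -4*v (Z(v) = v - 5*v = -4*v)
2*28 + Z(-6) = 2*28 - 4*(-6) = 56 + 24 = 80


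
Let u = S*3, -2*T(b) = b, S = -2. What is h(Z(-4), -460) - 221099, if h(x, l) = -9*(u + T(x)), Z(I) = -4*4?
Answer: -221117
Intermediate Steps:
T(b) = -b/2
u = -6 (u = -2*3 = -6)
Z(I) = -16
h(x, l) = 54 + 9*x/2 (h(x, l) = -9*(-6 - x/2) = 54 + 9*x/2)
h(Z(-4), -460) - 221099 = (54 + (9/2)*(-16)) - 221099 = (54 - 72) - 221099 = -18 - 221099 = -221117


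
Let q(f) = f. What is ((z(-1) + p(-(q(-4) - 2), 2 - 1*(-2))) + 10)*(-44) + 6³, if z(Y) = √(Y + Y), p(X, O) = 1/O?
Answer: -235 - 44*I*√2 ≈ -235.0 - 62.225*I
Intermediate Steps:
z(Y) = √2*√Y (z(Y) = √(2*Y) = √2*√Y)
((z(-1) + p(-(q(-4) - 2), 2 - 1*(-2))) + 10)*(-44) + 6³ = ((√2*√(-1) + 1/(2 - 1*(-2))) + 10)*(-44) + 6³ = ((√2*I + 1/(2 + 2)) + 10)*(-44) + 216 = ((I*√2 + 1/4) + 10)*(-44) + 216 = ((I*√2 + ¼) + 10)*(-44) + 216 = ((¼ + I*√2) + 10)*(-44) + 216 = (41/4 + I*√2)*(-44) + 216 = (-451 - 44*I*√2) + 216 = -235 - 44*I*√2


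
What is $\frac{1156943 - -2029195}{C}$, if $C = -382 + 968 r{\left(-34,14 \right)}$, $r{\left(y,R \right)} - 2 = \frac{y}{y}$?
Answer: $\frac{1593069}{1261} \approx 1263.3$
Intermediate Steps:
$r{\left(y,R \right)} = 3$ ($r{\left(y,R \right)} = 2 + \frac{y}{y} = 2 + 1 = 3$)
$C = 2522$ ($C = -382 + 968 \cdot 3 = -382 + 2904 = 2522$)
$\frac{1156943 - -2029195}{C} = \frac{1156943 - -2029195}{2522} = \left(1156943 + 2029195\right) \frac{1}{2522} = 3186138 \cdot \frac{1}{2522} = \frac{1593069}{1261}$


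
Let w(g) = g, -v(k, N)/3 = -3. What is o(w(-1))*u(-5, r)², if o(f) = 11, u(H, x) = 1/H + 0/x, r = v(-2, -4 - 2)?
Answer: 11/25 ≈ 0.44000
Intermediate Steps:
v(k, N) = 9 (v(k, N) = -3*(-3) = 9)
r = 9
u(H, x) = 1/H (u(H, x) = 1/H + 0 = 1/H)
o(w(-1))*u(-5, r)² = 11*(1/(-5))² = 11*(-⅕)² = 11*(1/25) = 11/25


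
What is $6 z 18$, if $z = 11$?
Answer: $1188$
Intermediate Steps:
$6 z 18 = 6 \cdot 11 \cdot 18 = 66 \cdot 18 = 1188$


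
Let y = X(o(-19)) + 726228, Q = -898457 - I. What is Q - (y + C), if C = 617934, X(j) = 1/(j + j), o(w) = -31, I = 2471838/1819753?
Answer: -253022935926837/112824686 ≈ -2.2426e+6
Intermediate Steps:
I = 2471838/1819753 (I = 2471838*(1/1819753) = 2471838/1819753 ≈ 1.3583)
X(j) = 1/(2*j)
Q = -1634972292959/1819753 (Q = -898457 - 1*2471838/1819753 = -898457 - 2471838/1819753 = -1634972292959/1819753 ≈ -8.9846e+5)
y = 45026135/62 (y = (½)/(-31) + 726228 = (½)*(-1/31) + 726228 = -1/62 + 726228 = 45026135/62 ≈ 7.2623e+5)
Q - (y + C) = -1634972292959/1819753 - (45026135/62 + 617934) = -1634972292959/1819753 - 1*83338043/62 = -1634972292959/1819753 - 83338043/62 = -253022935926837/112824686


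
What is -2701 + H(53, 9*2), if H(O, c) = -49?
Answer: -2750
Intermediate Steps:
-2701 + H(53, 9*2) = -2701 - 49 = -2750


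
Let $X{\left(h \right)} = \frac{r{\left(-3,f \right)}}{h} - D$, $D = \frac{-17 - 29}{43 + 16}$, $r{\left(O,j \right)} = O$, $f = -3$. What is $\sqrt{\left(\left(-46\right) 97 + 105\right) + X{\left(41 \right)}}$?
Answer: $\frac{i \sqrt{25491117206}}{2419} \approx 66.002 i$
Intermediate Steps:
$D = - \frac{46}{59} \approx -0.77966$
$X{\left(h \right)} = \frac{46}{59} - \frac{3}{h}$ ($X{\left(h \right)} = - \frac{3}{h} - - \frac{46}{59} = - \frac{3}{h} + \frac{46}{59} = \frac{46}{59} - \frac{3}{h}$)
$\sqrt{\left(\left(-46\right) 97 + 105\right) + X{\left(41 \right)}} = \sqrt{\left(\left(-46\right) 97 + 105\right) + \left(\frac{46}{59} - \frac{3}{41}\right)} = \sqrt{\left(-4462 + 105\right) + \left(\frac{46}{59} - \frac{3}{41}\right)} = \sqrt{-4357 + \left(\frac{46}{59} - \frac{3}{41}\right)} = \sqrt{-4357 + \frac{1709}{2419}} = \sqrt{- \frac{10537874}{2419}} = \frac{i \sqrt{25491117206}}{2419}$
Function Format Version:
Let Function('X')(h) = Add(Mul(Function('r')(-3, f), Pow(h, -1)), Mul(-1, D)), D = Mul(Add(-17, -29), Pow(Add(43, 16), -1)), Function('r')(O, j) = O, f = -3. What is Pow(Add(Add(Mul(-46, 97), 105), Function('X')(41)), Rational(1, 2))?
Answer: Mul(Rational(1, 2419), I, Pow(25491117206, Rational(1, 2))) ≈ Mul(66.002, I)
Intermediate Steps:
D = Rational(-46, 59) (D = Mul(-46, Pow(59, -1)) = Mul(-46, Rational(1, 59)) = Rational(-46, 59) ≈ -0.77966)
Function('X')(h) = Add(Rational(46, 59), Mul(-3, Pow(h, -1))) (Function('X')(h) = Add(Mul(-3, Pow(h, -1)), Mul(-1, Rational(-46, 59))) = Add(Mul(-3, Pow(h, -1)), Rational(46, 59)) = Add(Rational(46, 59), Mul(-3, Pow(h, -1))))
Pow(Add(Add(Mul(-46, 97), 105), Function('X')(41)), Rational(1, 2)) = Pow(Add(Add(Mul(-46, 97), 105), Add(Rational(46, 59), Mul(-3, Pow(41, -1)))), Rational(1, 2)) = Pow(Add(Add(-4462, 105), Add(Rational(46, 59), Mul(-3, Rational(1, 41)))), Rational(1, 2)) = Pow(Add(-4357, Add(Rational(46, 59), Rational(-3, 41))), Rational(1, 2)) = Pow(Add(-4357, Rational(1709, 2419)), Rational(1, 2)) = Pow(Rational(-10537874, 2419), Rational(1, 2)) = Mul(Rational(1, 2419), I, Pow(25491117206, Rational(1, 2)))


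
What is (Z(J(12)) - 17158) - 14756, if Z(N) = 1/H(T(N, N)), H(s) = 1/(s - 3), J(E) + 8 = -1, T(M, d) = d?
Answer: -31926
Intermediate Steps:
J(E) = -9 (J(E) = -8 - 1 = -9)
H(s) = 1/(-3 + s)
Z(N) = -3 + N (Z(N) = 1/(1/(-3 + N)) = -3 + N)
(Z(J(12)) - 17158) - 14756 = ((-3 - 9) - 17158) - 14756 = (-12 - 17158) - 14756 = -17170 - 14756 = -31926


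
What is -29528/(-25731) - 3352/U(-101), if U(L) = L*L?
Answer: 214964816/262481931 ≈ 0.81897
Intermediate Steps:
U(L) = L**2
-29528/(-25731) - 3352/U(-101) = -29528/(-25731) - 3352/((-101)**2) = -29528*(-1/25731) - 3352/10201 = 29528/25731 - 3352*1/10201 = 29528/25731 - 3352/10201 = 214964816/262481931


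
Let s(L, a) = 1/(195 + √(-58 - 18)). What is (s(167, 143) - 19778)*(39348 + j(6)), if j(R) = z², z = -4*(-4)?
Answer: -29844045012332/38101 - 79208*I*√19/38101 ≈ -7.8329e+8 - 9.0617*I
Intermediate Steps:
z = 16
j(R) = 256 (j(R) = 16² = 256)
s(L, a) = 1/(195 + 2*I*√19) (s(L, a) = 1/(195 + √(-76)) = 1/(195 + 2*I*√19))
(s(167, 143) - 19778)*(39348 + j(6)) = ((195/38101 - 2*I*√19/38101) - 19778)*(39348 + 256) = (-753561383/38101 - 2*I*√19/38101)*39604 = -29844045012332/38101 - 79208*I*√19/38101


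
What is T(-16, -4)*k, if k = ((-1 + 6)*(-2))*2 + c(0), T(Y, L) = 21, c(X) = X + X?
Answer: -420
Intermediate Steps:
c(X) = 2*X
k = -20 (k = ((-1 + 6)*(-2))*2 + 2*0 = (5*(-2))*2 + 0 = -10*2 + 0 = -20 + 0 = -20)
T(-16, -4)*k = 21*(-20) = -420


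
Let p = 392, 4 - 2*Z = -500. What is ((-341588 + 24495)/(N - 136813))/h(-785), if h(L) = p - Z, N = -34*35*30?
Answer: 45299/3450260 ≈ 0.013129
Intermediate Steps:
Z = 252 (Z = 2 - 1/2*(-500) = 2 + 250 = 252)
N = -35700 (N = -1190*30 = -35700)
h(L) = 140 (h(L) = 392 - 1*252 = 392 - 252 = 140)
((-341588 + 24495)/(N - 136813))/h(-785) = ((-341588 + 24495)/(-35700 - 136813))/140 = -317093/(-172513)*(1/140) = -317093*(-1/172513)*(1/140) = (317093/172513)*(1/140) = 45299/3450260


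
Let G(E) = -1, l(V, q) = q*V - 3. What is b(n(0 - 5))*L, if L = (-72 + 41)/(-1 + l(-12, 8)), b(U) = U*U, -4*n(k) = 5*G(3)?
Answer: 31/64 ≈ 0.48438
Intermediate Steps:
l(V, q) = -3 + V*q (l(V, q) = V*q - 3 = -3 + V*q)
n(k) = 5/4 (n(k) = -5*(-1)/4 = -¼*(-5) = 5/4)
b(U) = U²
L = 31/100 (L = (-72 + 41)/(-1 + (-3 - 12*8)) = -31/(-1 + (-3 - 96)) = -31/(-1 - 99) = -31/(-100) = -31*(-1/100) = 31/100 ≈ 0.31000)
b(n(0 - 5))*L = (5/4)²*(31/100) = (25/16)*(31/100) = 31/64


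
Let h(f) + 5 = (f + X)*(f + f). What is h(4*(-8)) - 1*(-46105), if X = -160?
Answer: 58388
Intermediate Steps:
h(f) = -5 + 2*f*(-160 + f) (h(f) = -5 + (f - 160)*(f + f) = -5 + (-160 + f)*(2*f) = -5 + 2*f*(-160 + f))
h(4*(-8)) - 1*(-46105) = (-5 - 1280*(-8) + 2*(4*(-8))²) - 1*(-46105) = (-5 - 320*(-32) + 2*(-32)²) + 46105 = (-5 + 10240 + 2*1024) + 46105 = (-5 + 10240 + 2048) + 46105 = 12283 + 46105 = 58388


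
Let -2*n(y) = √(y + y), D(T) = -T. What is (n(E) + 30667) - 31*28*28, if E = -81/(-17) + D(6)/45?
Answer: 6363 - √602310/510 ≈ 6361.5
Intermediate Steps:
E = 1181/255 (E = -81/(-17) - 1*6/45 = -81*(-1/17) - 6*1/45 = 81/17 - 2/15 = 1181/255 ≈ 4.6314)
n(y) = -√2*√y/2 (n(y) = -√(y + y)/2 = -√2*√y/2)
(n(E) + 30667) - 31*28*28 = (-√2*√(1181/255)/2 + 30667) - 31*28*28 = (-√2*√301155/255/2 + 30667) - 868*28 = (-√602310/510 + 30667) - 24304 = (30667 - √602310/510) - 24304 = 6363 - √602310/510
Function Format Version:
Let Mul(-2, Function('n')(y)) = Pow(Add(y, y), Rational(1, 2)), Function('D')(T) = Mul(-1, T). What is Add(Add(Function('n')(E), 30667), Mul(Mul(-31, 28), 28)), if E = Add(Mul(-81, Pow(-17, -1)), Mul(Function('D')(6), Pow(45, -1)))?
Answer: Add(6363, Mul(Rational(-1, 510), Pow(602310, Rational(1, 2)))) ≈ 6361.5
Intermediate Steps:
E = Rational(1181, 255) (E = Add(Mul(-81, Pow(-17, -1)), Mul(Mul(-1, 6), Pow(45, -1))) = Add(Mul(-81, Rational(-1, 17)), Mul(-6, Rational(1, 45))) = Add(Rational(81, 17), Rational(-2, 15)) = Rational(1181, 255) ≈ 4.6314)
Function('n')(y) = Mul(Rational(-1, 2), Pow(2, Rational(1, 2)), Pow(y, Rational(1, 2))) (Function('n')(y) = Mul(Rational(-1, 2), Pow(Add(y, y), Rational(1, 2))) = Mul(Rational(-1, 2), Pow(Mul(2, y), Rational(1, 2))) = Mul(Rational(-1, 2), Mul(Pow(2, Rational(1, 2)), Pow(y, Rational(1, 2)))) = Mul(Rational(-1, 2), Pow(2, Rational(1, 2)), Pow(y, Rational(1, 2))))
Add(Add(Function('n')(E), 30667), Mul(Mul(-31, 28), 28)) = Add(Add(Mul(Rational(-1, 2), Pow(2, Rational(1, 2)), Pow(Rational(1181, 255), Rational(1, 2))), 30667), Mul(Mul(-31, 28), 28)) = Add(Add(Mul(Rational(-1, 2), Pow(2, Rational(1, 2)), Mul(Rational(1, 255), Pow(301155, Rational(1, 2)))), 30667), Mul(-868, 28)) = Add(Add(Mul(Rational(-1, 510), Pow(602310, Rational(1, 2))), 30667), -24304) = Add(Add(30667, Mul(Rational(-1, 510), Pow(602310, Rational(1, 2)))), -24304) = Add(6363, Mul(Rational(-1, 510), Pow(602310, Rational(1, 2))))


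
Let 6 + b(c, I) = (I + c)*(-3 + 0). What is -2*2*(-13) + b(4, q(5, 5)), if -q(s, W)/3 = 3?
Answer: 61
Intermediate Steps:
q(s, W) = -9 (q(s, W) = -3*3 = -9)
b(c, I) = -6 - 3*I - 3*c (b(c, I) = -6 + (I + c)*(-3 + 0) = -6 + (I + c)*(-3) = -6 + (-3*I - 3*c) = -6 - 3*I - 3*c)
-2*2*(-13) + b(4, q(5, 5)) = -2*2*(-13) + (-6 - 3*(-9) - 3*4) = -4*(-13) + (-6 + 27 - 12) = 52 + 9 = 61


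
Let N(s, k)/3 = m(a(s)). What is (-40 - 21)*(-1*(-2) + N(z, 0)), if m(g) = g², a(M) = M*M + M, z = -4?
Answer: -26474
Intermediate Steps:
a(M) = M + M² (a(M) = M² + M = M + M²)
N(s, k) = 3*s²*(1 + s)² (N(s, k) = 3*(s*(1 + s))² = 3*(s²*(1 + s)²) = 3*s²*(1 + s)²)
(-40 - 21)*(-1*(-2) + N(z, 0)) = (-40 - 21)*(-1*(-2) + 3*(-4)²*(1 - 4)²) = -61*(2 + 3*16*(-3)²) = -61*(2 + 3*16*9) = -61*(2 + 432) = -61*434 = -26474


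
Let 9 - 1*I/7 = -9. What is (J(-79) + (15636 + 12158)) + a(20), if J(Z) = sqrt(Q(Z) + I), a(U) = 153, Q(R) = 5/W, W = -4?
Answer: 27947 + sqrt(499)/2 ≈ 27958.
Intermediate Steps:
I = 126 (I = 63 - 7*(-9) = 63 + 63 = 126)
Q(R) = -5/4 (Q(R) = 5/(-4) = 5*(-1/4) = -5/4)
J(Z) = sqrt(499)/2 (J(Z) = sqrt(-5/4 + 126) = sqrt(499/4) = sqrt(499)/2)
(J(-79) + (15636 + 12158)) + a(20) = (sqrt(499)/2 + (15636 + 12158)) + 153 = (sqrt(499)/2 + 27794) + 153 = (27794 + sqrt(499)/2) + 153 = 27947 + sqrt(499)/2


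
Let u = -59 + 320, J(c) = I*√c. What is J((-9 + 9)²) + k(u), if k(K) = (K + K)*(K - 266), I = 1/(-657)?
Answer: -2610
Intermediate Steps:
I = -1/657 ≈ -0.0015221
J(c) = -√c/657
u = 261
k(K) = 2*K*(-266 + K) (k(K) = (2*K)*(-266 + K) = 2*K*(-266 + K))
J((-9 + 9)²) + k(u) = -√((-9 + 9)²)/657 + 2*261*(-266 + 261) = -√(0²)/657 + 2*261*(-5) = -√0/657 - 2610 = -1/657*0 - 2610 = 0 - 2610 = -2610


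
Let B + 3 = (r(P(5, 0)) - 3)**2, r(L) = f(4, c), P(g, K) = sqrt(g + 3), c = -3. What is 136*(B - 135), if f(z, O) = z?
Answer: -18632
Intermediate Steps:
P(g, K) = sqrt(3 + g)
r(L) = 4
B = -2 (B = -3 + (4 - 3)**2 = -3 + 1**2 = -3 + 1 = -2)
136*(B - 135) = 136*(-2 - 135) = 136*(-137) = -18632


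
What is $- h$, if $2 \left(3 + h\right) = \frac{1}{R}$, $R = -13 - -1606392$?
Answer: $\frac{9638273}{3212758} \approx 3.0$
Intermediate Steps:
$R = 1606379$ ($R = -13 + 1606392 = 1606379$)
$h = - \frac{9638273}{3212758}$ ($h = -3 + \frac{1}{2 \cdot 1606379} = -3 + \frac{1}{2} \cdot \frac{1}{1606379} = -3 + \frac{1}{3212758} = - \frac{9638273}{3212758} \approx -3.0$)
$- h = \left(-1\right) \left(- \frac{9638273}{3212758}\right) = \frac{9638273}{3212758}$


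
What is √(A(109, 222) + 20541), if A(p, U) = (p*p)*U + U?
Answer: √2658345 ≈ 1630.4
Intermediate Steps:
A(p, U) = U + U*p² (A(p, U) = p²*U + U = U*p² + U = U + U*p²)
√(A(109, 222) + 20541) = √(222*(1 + 109²) + 20541) = √(222*(1 + 11881) + 20541) = √(222*11882 + 20541) = √(2637804 + 20541) = √2658345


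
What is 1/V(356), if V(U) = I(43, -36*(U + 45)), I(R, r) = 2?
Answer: 1/2 ≈ 0.50000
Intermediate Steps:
V(U) = 2
1/V(356) = 1/2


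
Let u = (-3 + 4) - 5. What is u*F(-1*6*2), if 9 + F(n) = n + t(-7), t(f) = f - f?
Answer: 84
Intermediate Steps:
t(f) = 0
u = -4 (u = 1 - 5 = -4)
F(n) = -9 + n (F(n) = -9 + (n + 0) = -9 + n)
u*F(-1*6*2) = -4*(-9 - 1*6*2) = -4*(-9 - 6*2) = -4*(-9 - 12) = -4*(-21) = 84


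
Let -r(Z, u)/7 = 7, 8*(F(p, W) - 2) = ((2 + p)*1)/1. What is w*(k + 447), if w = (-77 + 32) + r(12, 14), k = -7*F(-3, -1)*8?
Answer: -32148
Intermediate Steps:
F(p, W) = 9/4 + p/8 (F(p, W) = 2 + (((2 + p)*1)/1)/8 = 2 + ((2 + p)*1)/8 = 2 + (2 + p)/8 = 2 + (¼ + p/8) = 9/4 + p/8)
r(Z, u) = -49 (r(Z, u) = -7*7 = -49)
k = -105 (k = -7*(9/4 + (⅛)*(-3))*8 = -7*(9/4 - 3/8)*8 = -7*15/8*8 = -105/8*8 = -105)
w = -94 (w = (-77 + 32) - 49 = -45 - 49 = -94)
w*(k + 447) = -94*(-105 + 447) = -94*342 = -32148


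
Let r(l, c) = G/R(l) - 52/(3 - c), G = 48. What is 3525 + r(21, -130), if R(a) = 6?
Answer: 469837/133 ≈ 3532.6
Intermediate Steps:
r(l, c) = 8 - 52/(3 - c) (r(l, c) = 48/6 - 52/(3 - c) = 48*(⅙) - 52/(3 - c) = 8 - 52/(3 - c))
3525 + r(21, -130) = 3525 + 4*(7 + 2*(-130))/(-3 - 130) = 3525 + 4*(7 - 260)/(-133) = 3525 + 4*(-1/133)*(-253) = 3525 + 1012/133 = 469837/133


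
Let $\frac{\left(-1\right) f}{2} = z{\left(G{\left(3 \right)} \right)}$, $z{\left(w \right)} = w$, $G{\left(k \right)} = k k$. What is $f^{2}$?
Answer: $324$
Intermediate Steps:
$G{\left(k \right)} = k^{2}$
$f = -18$ ($f = - 2 \cdot 3^{2} = \left(-2\right) 9 = -18$)
$f^{2} = \left(-18\right)^{2} = 324$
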